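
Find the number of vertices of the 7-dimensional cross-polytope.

The vertices are ±e_1, ..., ±e_7, so there are 2·7 = 14.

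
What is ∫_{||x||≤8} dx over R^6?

V = 131072·π^3/3 ≈ 1.35468e+06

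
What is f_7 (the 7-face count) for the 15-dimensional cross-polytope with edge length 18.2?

Each 7-face is the convex hull of 8 vertices, one chosen as ±e_i from each of 8 distinct axes: 2^8·C(15,8) = 1647360.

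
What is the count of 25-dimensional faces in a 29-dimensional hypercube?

Choose 25 of 29 axes to span the face (C(29,25) = 23751 ways), then fix each of the remaining 4 coordinates at one of its two extreme values (2^4 = 16 ways): 23751·16 = 380016.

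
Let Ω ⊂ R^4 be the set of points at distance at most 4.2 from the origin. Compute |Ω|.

The n-ball volume is π^(n/2)·r^n/Γ(n/2+1). With n=4, r=4.2: V ≈ 1535.56.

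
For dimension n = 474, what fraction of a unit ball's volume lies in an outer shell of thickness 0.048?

1 - (1-0.048)^474 ≈ 1 - 7.48e-11 ≈ (100 - 7.48e-09)%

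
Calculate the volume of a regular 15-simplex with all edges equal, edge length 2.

For a regular n-simplex with edge a, V = (a^n / n!)·√((n+1)/2^n). With a=2, n=15: V ≈ 5.53714e-10.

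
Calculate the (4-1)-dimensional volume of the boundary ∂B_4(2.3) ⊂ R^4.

The surface area of an n-ball is 2π^(n/2) r^(n-1) / Γ(n/2). For n=4, r=2.3: 240.167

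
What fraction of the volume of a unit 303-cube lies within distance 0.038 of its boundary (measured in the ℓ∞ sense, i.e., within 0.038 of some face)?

The inner cube has side 1-2·0.038 = 0.924 and volume (0.924)^303 ≈ 3.968e-11, so the shell holds 1 - 3.968e-11 of the volume.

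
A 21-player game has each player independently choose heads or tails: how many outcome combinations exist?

An n-cube has 2^n vertices; for n = 21 that is 2^21 = 2097152.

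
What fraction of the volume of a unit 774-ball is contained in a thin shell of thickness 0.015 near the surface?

1 - (1-0.015)^774 ≈ 0.999992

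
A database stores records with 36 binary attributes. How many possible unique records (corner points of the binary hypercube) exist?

Number of vertices = 2^36 = 68719476736.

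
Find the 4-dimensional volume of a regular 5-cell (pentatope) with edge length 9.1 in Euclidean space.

V_4 = √(5) · 9.1^4 / (4! · 2^(4/2)) ≈ 159.727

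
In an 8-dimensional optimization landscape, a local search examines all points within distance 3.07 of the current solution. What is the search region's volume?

The n-ball volume is π^(n/2)·r^n/Γ(n/2+1). With n=8, r=3.07: V ≈ 32025.5.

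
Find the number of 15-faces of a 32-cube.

An n-cube has C(n,k)·2^(n-k) k-faces. Here C(32,15)·2^17 = 565722720·131072 = 74150408355840.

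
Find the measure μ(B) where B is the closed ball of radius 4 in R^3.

V_3(4) = π^(3/2) · (4)^3 / Γ(3/2 + 1) = 256·π/3 ≈ 268.083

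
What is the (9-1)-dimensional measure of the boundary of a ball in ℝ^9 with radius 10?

S_9(10) = 2·π^(9/2)·(10)^8 / Γ(9/2) = 640000000·π^4/21 ≈ 2.96866e+09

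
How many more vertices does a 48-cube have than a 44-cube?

The 48-cube has 2^48 = 281474976710656 vertices. The 44-cube has 2^44 = 17592186044416 vertices. Difference: 281474976710656 - 17592186044416 = 263882790666240.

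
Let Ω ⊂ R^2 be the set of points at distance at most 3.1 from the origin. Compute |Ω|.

The n-ball volume is π^(n/2)·r^n/Γ(n/2+1). With n=2, r=3.1: V ≈ 30.1907.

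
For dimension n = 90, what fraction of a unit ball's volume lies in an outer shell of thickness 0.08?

1 - (1-0.08)^90 ≈ 0.999449 ≈ 99.94%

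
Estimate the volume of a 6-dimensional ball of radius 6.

V_6(6) = π^(6/2) · (6)^6 / Γ(6/2 + 1) = 7776·π^3 ≈ 241105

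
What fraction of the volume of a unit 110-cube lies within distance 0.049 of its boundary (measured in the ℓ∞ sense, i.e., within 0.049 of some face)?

Shell fraction = 1 - (1-0.098)^110 ≈ 0.999988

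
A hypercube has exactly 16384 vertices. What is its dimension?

n = log_2(16384) = 14.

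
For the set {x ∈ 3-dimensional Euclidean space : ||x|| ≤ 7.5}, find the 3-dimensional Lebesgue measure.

V_3(7.5) = π^(3/2) · (7.5)^3 / Γ(3/2 + 1) = 1125·π/2 ≈ 1767.15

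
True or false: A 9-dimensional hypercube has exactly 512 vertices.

True. The 9-cube has 2^9 = 512 vertices.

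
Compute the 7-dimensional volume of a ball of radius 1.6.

The n-ball volume is π^(n/2)·r^n/Γ(n/2+1). With n=7, r=1.6: V ≈ 126.829.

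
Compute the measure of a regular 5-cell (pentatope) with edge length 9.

Volume = 9^4 · √(5/2^4) / 4! ≈ 152.821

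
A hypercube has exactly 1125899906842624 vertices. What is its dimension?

2^n = 1125899906842624 ⇒ n = log_2(1125899906842624) = 50.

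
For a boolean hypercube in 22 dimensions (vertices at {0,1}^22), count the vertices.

The 22-cube has 2^22 = 4194304 vertices.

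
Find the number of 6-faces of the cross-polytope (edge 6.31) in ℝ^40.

An n-cross-polytope has 2^(k+1)·C(n,k+1) k-faces. Here 2^7·C(40,7) = 128·18643560 = 2386375680.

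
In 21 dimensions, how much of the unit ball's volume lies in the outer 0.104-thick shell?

Shell fraction = 1 - (1-0.104)^21 ≈ 0.900352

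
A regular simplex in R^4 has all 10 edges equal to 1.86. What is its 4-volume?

Volume = 1.86^4 · √(5/2^4) / 4! ≈ 0.278783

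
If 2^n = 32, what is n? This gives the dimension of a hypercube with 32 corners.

Since 2^n = 32, we have n = 5.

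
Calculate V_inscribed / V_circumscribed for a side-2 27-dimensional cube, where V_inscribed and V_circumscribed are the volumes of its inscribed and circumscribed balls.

V_in / V_out = (r_in/r_out)^27 = (1/√27)^27 = 27^(-27/2) ≈ 4.74886e-20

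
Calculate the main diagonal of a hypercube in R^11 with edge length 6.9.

d = √(6.9² + 6.9² + ... + 6.9²) [11 terms] = √(11·6.9²) = 6.9√11 ≈ 22.8847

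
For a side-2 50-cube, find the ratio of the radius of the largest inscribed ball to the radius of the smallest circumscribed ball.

For an n-cube of any side s, the inradius is s/2 and the circumradius is s√n/2, so the ratio is 1/√50 ≈ 0.141421.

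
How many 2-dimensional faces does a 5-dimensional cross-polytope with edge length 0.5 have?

Each 2-face is the convex hull of 3 vertices, one chosen as ±e_i from each of 3 distinct axes: 2^3·C(5,3) = 80.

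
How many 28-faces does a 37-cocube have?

f_28(37-orthoplex) = 2^29 · (37 choose 29) = 20727522907914240.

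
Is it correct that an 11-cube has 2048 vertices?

True. The 11-cube has 2^11 = 2048 vertices.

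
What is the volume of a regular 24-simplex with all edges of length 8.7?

V = (8.7^24 / 24!) · √((24+1) / 2^24) ≈ 6.95611e-05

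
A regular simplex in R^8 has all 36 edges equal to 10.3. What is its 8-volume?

V_8 = √(9) · 10.3^8 / (8! · 2^(8/2)) ≈ 589.086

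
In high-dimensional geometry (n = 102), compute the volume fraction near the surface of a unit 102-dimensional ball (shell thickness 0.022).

1 - (1-0.022)^102 ≈ 0.89659 ≈ 89.66%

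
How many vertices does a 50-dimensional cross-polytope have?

The vertices are ±e_1, ..., ±e_50, so there are 2·50 = 100.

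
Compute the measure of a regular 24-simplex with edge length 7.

Volume = 7^24 · √(25/2^24) / 24! ≈ 3.76927e-07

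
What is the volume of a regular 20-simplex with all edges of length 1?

V_20 = √(21) · 1^20 / (20! · 2^(20/2)) ≈ 1.83944e-21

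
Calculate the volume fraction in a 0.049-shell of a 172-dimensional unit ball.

V(inner)/V(outer) = ((1-0.049)/1)^172 ≈ 0.0001766, so the shell fraction is 0.999823.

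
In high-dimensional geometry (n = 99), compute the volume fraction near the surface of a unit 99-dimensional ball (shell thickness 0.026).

1 - (1-0.026)^99 ≈ 0.926322 ≈ 92.63%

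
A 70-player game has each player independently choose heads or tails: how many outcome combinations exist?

The 70-cube has 2^70 = 1180591620717411303424 vertices.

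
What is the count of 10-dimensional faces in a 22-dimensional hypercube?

An n-cube has C(n,k)·2^(n-k) k-faces. Here C(22,10)·2^12 = 646646·4096 = 2648662016.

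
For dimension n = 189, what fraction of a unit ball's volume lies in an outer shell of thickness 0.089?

1 - (1-0.089)^189 ≈ 0.9999999777 ≈ 99.999998%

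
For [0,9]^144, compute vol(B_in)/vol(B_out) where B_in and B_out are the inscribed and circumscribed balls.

V_in/V_out = n^(-n/2) = 144^(-144/2) ≈ 3.96187e-156.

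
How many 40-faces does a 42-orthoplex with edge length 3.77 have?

Number of 40-faces = 2^(40+1) · C(42,40+1) = 2199023255552 · 42 = 92358976733184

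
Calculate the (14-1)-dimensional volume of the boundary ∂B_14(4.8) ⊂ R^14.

S = n·V_n(r)/r = 14·V_14(4.8)/4.8 (volume-to-surface relation), giving 6.02397e+09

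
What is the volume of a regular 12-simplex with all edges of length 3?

For a regular n-simplex with edge a, V = (a^n / n!)·√((n+1)/2^n). With a=3, n=12: V ≈ 6.25043e-05.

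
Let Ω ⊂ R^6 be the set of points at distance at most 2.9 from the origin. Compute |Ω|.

Volume = π^{6/2}·(2.9)^6/Γ(4) ≈ 3073.88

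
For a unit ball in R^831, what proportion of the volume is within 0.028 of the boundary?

V(inner)/V(outer) = ((1-0.028)/1)^831 ≈ 5.632e-11, so the shell fraction is 1 - 5.632e-11.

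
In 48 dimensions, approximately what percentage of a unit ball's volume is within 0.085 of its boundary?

1 - (1-0.085)^48 ≈ 0.985933 ≈ 98.59%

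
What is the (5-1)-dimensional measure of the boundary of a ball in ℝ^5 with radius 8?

S = n·V_n(r)/r = 5·V_5(8)/8 (volume-to-surface relation), giving 32768·π^2/3 ≈ 107802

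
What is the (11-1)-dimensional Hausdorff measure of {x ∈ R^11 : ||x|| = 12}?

|∂B_11(12)| = 146767085568·π^5/35 ≈ 1.28325e+12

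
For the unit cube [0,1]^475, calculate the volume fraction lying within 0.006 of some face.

1 - (1 - 2·0.006)^475 = 1 - 0.988^475 ≈ 0.996767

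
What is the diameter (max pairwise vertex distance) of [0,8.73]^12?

||(8.73,8.73,...,8.73)|| = √(12)·8.73 ≈ 30.2416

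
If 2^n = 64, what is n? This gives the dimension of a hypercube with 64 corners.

n = log_2(64) = 6.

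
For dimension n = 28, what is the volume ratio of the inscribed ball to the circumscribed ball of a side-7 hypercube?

V_in / V_out = (r_in/r_out)^28 = (1/√28)^28 = 28^(-28/2) ≈ 5.49272e-21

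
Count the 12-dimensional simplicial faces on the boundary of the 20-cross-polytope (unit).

An n-cross-polytope has 2^(k+1)·C(n,k+1) k-faces. Here 2^13·C(20,13) = 8192·77520 = 635043840.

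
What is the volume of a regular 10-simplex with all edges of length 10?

For a regular n-simplex with edge a, V = (a^n / n!)·√((n+1)/2^n). With a=10, n=10: V ≈ 285.617.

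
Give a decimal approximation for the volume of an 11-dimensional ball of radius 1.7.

The n-ball volume is π^(n/2)·r^n/Γ(n/2+1). With n=11, r=1.7: V ≈ 645.718.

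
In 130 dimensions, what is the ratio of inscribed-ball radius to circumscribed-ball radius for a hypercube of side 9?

For an n-cube of any side s, the inradius is s/2 and the circumradius is s√n/2, so the ratio is 1/√130 ≈ 0.0877058.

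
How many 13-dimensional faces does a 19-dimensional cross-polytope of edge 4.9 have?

f_13(19-orthoplex) = 2^14 · (19 choose 14) = 190513152.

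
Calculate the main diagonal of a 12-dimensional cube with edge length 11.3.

||(11.3,11.3,...,11.3)|| = √(12)·11.3 ≈ 39.1443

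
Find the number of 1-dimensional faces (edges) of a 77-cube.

An n-cube has n·2^(n-1) edges. With n = 77: 77·75557863725914323419136 = 5817955506895402903273472.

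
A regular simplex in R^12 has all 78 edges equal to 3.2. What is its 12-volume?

V = (3.2^12 / 12!) · √((12+1) / 2^12) ≈ 0.000135598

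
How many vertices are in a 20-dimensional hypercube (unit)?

Choose 0 of 20 axes to span the face (C(20,0) = 1 way), then fix each of the remaining 20 coordinates at one of its two extreme values (2^20 = 1048576 ways): 1·1048576 = 1048576.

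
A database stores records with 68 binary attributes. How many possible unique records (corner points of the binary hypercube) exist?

An n-cube has 2^n vertices; for n = 68 that is 2^68 = 295147905179352825856.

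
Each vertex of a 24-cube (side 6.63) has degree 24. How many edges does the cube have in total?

The 24-cube has n·2^(n-1) = 24·2^23 = 24·8388608 = 201326592 edges.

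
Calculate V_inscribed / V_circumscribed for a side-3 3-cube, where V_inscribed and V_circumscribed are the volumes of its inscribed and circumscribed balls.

The radii are 3/2 and 3√3/2, so the volume ratio is (1/√3)^3 = 3^{-3/2} ≈ 0.19245.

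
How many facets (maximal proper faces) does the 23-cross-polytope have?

Number of 22-faces = 2^(22+1) · C(23,22+1) = 8388608 · 1 = 8388608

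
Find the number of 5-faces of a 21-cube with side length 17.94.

Number of 5-faces = C(21,5) · 2^(21-5) = 20349 · 65536 = 1333592064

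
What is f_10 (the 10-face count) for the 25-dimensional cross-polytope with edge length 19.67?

Each 10-face is the convex hull of 11 vertices, one chosen as ±e_i from each of 11 distinct axes: 2^11·C(25,11) = 9128755200.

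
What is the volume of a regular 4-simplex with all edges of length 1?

V_4 = √(5) · 1^4 / (4! · 2^(4/2)) ≈ 0.0232924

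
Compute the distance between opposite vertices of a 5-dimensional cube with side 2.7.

Diagonal = √5 · 2.7 ≈ 6.03738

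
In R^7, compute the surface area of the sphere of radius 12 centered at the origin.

S = n·V_n(r)/r = 7·V_7(12)/12 (volume-to-surface relation), giving 15925248·π^3/5 ≈ 9.87565e+07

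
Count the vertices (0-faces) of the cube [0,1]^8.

Number of vertices = 2^8 = 256.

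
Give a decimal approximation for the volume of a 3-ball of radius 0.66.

The n-ball volume is π^(n/2)·r^n/Γ(n/2+1). With n=3, r=0.66: V ≈ 1.20426.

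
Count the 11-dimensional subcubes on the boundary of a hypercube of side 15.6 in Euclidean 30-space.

An n-cube has C(n,k)·2^(n-k) k-faces. Here C(30,11)·2^19 = 54627300·524288 = 28640437862400.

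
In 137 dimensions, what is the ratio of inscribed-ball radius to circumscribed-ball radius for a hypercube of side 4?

r_in / r_out = (4/2) / (4√137/2) = 1/√137 ≈ 0.0854358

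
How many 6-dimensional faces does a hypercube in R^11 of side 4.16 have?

Choose 6 of 11 axes to span the face (C(11,6) = 462 ways), then fix each of the remaining 5 coordinates at one of its two extreme values (2^5 = 32 ways): 462·32 = 14784.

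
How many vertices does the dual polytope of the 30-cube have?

The 30-dimensional cross-polytope has 2n = 2·30 = 60 vertices.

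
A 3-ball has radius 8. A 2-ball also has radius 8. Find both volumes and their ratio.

V_3(8) ≈ 2144.66. V_2(8) ≈ 201.062. Ratio V_3/V_2 ≈ 10.67.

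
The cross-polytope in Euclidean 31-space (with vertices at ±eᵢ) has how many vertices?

Number of vertices = 2n = 62.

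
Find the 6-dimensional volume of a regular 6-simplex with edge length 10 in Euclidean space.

For a regular n-simplex with edge a, V = (a^n / n!)·√((n+1)/2^n). With a=10, n=6: V ≈ 459.332.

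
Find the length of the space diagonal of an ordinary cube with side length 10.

Diagonal = √3 · 10 ≈ 17.3205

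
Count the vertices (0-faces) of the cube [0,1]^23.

An n-cube has 2^n vertices; for n = 23 that is 2^23 = 8388608.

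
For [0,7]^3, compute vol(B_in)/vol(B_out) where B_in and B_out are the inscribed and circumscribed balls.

The radii are 7/2 and 7√3/2, so the volume ratio is (1/√3)^3 = 3^{-3/2} ≈ 0.19245.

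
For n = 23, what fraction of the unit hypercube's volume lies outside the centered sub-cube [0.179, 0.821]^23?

1 - (1 - 2·0.179)^23 = 1 - 0.642^23 ≈ 0.999963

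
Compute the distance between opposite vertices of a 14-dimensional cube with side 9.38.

The space diagonal of an n-cube of side s is s√n. Here 9.38·√14 ≈ 35.0967.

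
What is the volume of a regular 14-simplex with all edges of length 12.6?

For a regular n-simplex with edge a, V = (a^n / n!)·√((n+1)/2^n). With a=12.6, n=14: V ≈ 882.297.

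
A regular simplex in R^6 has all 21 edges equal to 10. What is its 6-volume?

For a regular n-simplex with edge a, V = (a^n / n!)·√((n+1)/2^n). With a=10, n=6: V ≈ 459.332.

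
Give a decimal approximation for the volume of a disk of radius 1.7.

Volume = π^{2/2}·(1.7)^2/Γ(2) ≈ 9.0792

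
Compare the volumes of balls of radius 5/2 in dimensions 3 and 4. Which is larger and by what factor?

V_3(5/2) ≈ 65.4498, V_4(5/2) ≈ 192.766. The 4-ball is larger by a factor of 2.945.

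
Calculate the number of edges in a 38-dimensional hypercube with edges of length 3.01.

Each of the 2^38 = 274877906944 vertices has degree 38; total edges = 38·2^38/2 = 5222680231936.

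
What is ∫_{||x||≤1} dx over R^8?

V_8(1) = π^(8/2) · (1)^8 / Γ(8/2 + 1) = π^4/24 ≈ 4.05871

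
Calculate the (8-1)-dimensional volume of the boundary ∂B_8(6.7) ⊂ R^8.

S = n·V_n(r)/r = 8·V_8(6.7)/6.7 (volume-to-surface relation), giving 1.96789e+07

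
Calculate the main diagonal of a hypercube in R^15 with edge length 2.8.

||(2.8,2.8,...,2.8)|| = √(15)·2.8 ≈ 10.8444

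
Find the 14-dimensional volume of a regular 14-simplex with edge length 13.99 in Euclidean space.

V = (13.99^14 / 14!) · √((14+1) / 2^14) ≈ 3818.35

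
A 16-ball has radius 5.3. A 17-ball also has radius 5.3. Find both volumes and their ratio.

V_16(5.3) ≈ 9.12205e+10. V_17(5.3) ≈ 2.89635e+11. Ratio V_16/V_17 ≈ 0.315.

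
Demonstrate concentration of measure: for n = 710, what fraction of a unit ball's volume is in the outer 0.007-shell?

1 - (1-0.007)^710 ≈ 0.993177 ≈ 99.32%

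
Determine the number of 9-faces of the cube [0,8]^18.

f_9(18-cube) = (18 choose 9) · 2^9 = 24893440.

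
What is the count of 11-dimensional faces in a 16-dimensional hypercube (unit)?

f_11(16-cube) = (16 choose 11) · 2^5 = 139776.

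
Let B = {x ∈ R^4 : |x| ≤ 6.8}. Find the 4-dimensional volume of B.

V_4(6.8) = π^(4/2) · (6.8)^4 / Γ(4/2 + 1) ≈ 10551.3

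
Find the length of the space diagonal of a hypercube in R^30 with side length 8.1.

The space diagonal of an n-cube of side s is s√n. Here 8.1·√30 ≈ 44.3655.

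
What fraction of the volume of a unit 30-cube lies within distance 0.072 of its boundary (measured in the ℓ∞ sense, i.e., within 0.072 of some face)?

Shell fraction = 1 - (1-0.144)^30 ≈ 0.990576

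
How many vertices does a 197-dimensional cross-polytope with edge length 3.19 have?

An n-cross-polytope has 2n vertices; here n = 197, giving 394.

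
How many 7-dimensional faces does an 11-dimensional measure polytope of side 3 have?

An n-cube has C(n,k)·2^(n-k) k-faces. Here C(11,7)·2^4 = 330·16 = 5280.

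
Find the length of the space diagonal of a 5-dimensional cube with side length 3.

||(3,3,...,3)|| = √(5)·3 ≈ 6.7082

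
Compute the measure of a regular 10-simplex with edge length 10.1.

For a regular n-simplex with edge a, V = (a^n / n!)·√((n+1)/2^n). With a=10.1, n=10: V ≈ 315.498.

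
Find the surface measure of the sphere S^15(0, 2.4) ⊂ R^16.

S = n·V_n(r)/r = 16·V_16(2.4)/2.4 (volume-to-surface relation), giving 1.90093e+06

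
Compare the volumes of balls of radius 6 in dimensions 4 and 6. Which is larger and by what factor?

V_4(6) ≈ 6395.5, V_6(6) ≈ 241105. The 6-ball is larger by a factor of 37.7.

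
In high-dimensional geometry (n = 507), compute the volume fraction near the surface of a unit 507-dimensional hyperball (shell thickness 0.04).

1 - (1-0.04)^507 ≈ 0.999999999 ≈ (100 - 1.03e-07)%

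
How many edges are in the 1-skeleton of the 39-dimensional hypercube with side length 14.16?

Each of the 2^39 = 549755813888 vertices has degree 39; total edges = 39·2^39/2 = 10720238370816.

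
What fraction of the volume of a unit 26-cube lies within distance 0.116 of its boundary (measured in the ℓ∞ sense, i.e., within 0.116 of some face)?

Shell fraction = 1 - (1-0.232)^26 ≈ 0.998954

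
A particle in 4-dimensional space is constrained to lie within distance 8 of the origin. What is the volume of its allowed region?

Volume = π^{4/2}·(8)^4/Γ(3) = 2048·π^2 ≈ 20212.9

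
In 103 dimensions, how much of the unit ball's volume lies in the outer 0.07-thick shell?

1 - (1-0.07)^103 ≈ 0.999433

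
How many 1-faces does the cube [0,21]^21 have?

Number of 1-faces = C(21,1)·2^(21-1) = 21·1048576 = 22020096.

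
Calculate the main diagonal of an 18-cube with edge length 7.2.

Diagonal = √18 · 7.2 ≈ 30.547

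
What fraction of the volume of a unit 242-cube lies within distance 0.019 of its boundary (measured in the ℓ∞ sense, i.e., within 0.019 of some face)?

Shell fraction = 1 - (1-0.038)^242 ≈ 0.999915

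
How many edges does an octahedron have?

f_1(3-orthoplex) = 2^2 · (3 choose 2) = 12.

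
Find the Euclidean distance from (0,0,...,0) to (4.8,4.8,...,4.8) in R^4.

d = √(4.8² + 4.8² + ... + 4.8²) [4 terms] = √(4·4.8²) = 4.8√4 = 9.6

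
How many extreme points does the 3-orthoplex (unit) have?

The 3-dimensional cross-polytope has 2n = 2·3 = 6 vertices.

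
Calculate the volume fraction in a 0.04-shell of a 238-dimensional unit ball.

V(inner)/V(outer) = ((1-0.04)/1)^238 ≈ 6.033e-05, so the shell fraction is 0.99994.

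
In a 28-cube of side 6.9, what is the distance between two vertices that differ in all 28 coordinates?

d = √(6.9² + 6.9² + ... + 6.9²) [28 terms] = √(28·6.9²) = 6.9√28 ≈ 36.5114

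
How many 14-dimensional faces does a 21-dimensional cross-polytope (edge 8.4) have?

An n-cross-polytope has 2^(k+1)·C(n,k+1) k-faces. Here 2^15·C(21,15) = 32768·54264 = 1778122752.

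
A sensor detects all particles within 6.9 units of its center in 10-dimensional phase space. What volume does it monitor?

Volume = π^{10/2}·(6.9)^10/Γ(6) ≈ 6.2382e+08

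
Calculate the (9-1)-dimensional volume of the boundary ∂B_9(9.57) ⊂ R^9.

The surface area of an n-ball is 2π^(n/2) r^(n-1) / Γ(n/2). For n=9, r=9.57: 2.0886e+09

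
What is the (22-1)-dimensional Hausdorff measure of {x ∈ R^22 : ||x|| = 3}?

S = n·V_n(r)/r = 22·V_22(3)/3 (volume-to-surface relation), giving 129140163·π^11/22400 ≈ 1.69614e+09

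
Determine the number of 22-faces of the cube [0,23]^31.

f_22(31-cube) = (31 choose 22) · 2^9 = 10321958400.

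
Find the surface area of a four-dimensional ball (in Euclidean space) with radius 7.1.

|∂B_4(7.1)| ≈ 7064.88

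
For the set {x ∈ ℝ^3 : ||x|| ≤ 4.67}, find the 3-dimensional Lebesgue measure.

Volume = π^{3/2}·(4.67)^3/Γ(5/2) ≈ 426.618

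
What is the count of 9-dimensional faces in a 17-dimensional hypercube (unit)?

f_9(17-cube) = (17 choose 9) · 2^8 = 6223360.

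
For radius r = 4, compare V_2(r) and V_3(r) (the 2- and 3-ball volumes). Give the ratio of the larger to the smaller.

V_2(4) ≈ 50.2655, V_3(4) ≈ 268.083. The 3-ball is larger by a factor of 5.333.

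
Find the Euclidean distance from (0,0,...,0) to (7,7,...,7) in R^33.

||(7,7,...,7)|| = √(33)·7 ≈ 40.2119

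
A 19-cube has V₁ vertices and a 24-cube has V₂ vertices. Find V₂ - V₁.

V₁ = 2^19 = 524288. V₂ = 2^24 = 16777216. V₂ - V₁ = 16252928.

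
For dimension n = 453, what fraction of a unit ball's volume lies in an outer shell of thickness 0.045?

1 - (1-0.045)^453 ≈ 0.9999999991 ≈ (100 - 8.74e-08)%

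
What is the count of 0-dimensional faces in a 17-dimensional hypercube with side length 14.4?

f_0(17-cube) = (17 choose 0) · 2^17 = 131072.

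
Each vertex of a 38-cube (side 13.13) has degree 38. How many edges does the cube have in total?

The 38-cube has n·2^(n-1) = 38·2^37 = 38·137438953472 = 5222680231936 edges.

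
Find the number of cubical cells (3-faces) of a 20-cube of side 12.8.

f_3(20-cube) = (20 choose 3) · 2^17 = 149422080.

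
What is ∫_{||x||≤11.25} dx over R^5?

The n-ball volume is π^(n/2)·r^n/Γ(n/2+1). With n=5, r=11.25: V ≈ 948552.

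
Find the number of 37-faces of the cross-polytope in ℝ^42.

f_37(42-orthoplex) = 2^38 · (42 choose 38) = 30767084124241920.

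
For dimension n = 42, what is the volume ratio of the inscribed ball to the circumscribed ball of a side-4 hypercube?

The radii are 4/2 and 4√42/2, so the volume ratio is (1/√42)^42 = 42^{-42/2} ≈ 8.1614e-35.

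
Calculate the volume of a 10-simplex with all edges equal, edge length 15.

Volume = 15^10 · √(11/2^10) / 10! ≈ 16470.1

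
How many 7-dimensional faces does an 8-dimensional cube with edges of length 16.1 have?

An n-cube has C(n,k)·2^(n-k) k-faces. Here C(8,7)·2^1 = 8·2 = 16.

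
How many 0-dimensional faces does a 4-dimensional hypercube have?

Number of 0-faces = C(4,0) · 2^(4-0) = 1 · 16 = 16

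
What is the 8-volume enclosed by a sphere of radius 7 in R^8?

The n-ball volume is π^(n/2)·r^n/Γ(n/2+1). With n=8, r=7: V = 5764801·π^4/24 ≈ 2.33977e+07.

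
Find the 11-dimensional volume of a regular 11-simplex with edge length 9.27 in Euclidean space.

V = (9.27^11 / 11!) · √((11+1) / 2^11) ≈ 83.3004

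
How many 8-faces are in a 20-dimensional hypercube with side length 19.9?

An n-cube has C(n,k)·2^(n-k) k-faces. Here C(20,8)·2^12 = 125970·4096 = 515973120.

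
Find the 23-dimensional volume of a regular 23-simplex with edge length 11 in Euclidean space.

V = (11^23 / 23!) · √((23+1) / 2^23) ≈ 0.0585866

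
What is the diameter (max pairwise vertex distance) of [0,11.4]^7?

Diagonal = √7 · 11.4 ≈ 30.1616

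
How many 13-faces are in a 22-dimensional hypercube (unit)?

Choose 13 of 22 axes to span the face (C(22,13) = 497420 ways), then fix each of the remaining 9 coordinates at one of its two extreme values (2^9 = 512 ways): 497420·512 = 254679040.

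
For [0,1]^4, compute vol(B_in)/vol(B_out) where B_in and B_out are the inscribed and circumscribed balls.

Volume scales as r^n, and r_in/r_out = 1/√4, giving (1/√4)^4 ≈ 0.0625.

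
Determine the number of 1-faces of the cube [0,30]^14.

Choose 1 of 14 axes to span the face (C(14,1) = 14 ways), then fix each of the remaining 13 coordinates at one of its two extreme values (2^13 = 8192 ways): 14·8192 = 114688.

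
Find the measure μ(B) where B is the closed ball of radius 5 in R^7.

Volume = π^{7/2}·(5)^7/Γ(9/2) = 250000·π^3/21 ≈ 369122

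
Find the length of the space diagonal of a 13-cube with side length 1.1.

Diagonal = √13 · 1.1 ≈ 3.96611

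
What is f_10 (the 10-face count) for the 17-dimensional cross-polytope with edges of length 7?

Each 10-face is the convex hull of 11 vertices, one chosen as ±e_i from each of 11 distinct axes: 2^11·C(17,11) = 25346048.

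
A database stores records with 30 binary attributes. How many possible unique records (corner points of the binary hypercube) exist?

Each vertex is a binary string of length 30, so there are 2^30 = 1073741824.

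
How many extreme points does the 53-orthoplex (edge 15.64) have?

The 53-dimensional cross-polytope has 2n = 2·53 = 106 vertices.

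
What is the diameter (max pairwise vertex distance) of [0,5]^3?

The space diagonal of an n-cube of side s is s√n. Here 5·√3 ≈ 8.66025.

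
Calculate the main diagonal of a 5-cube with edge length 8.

Diagonal = √5 · 8 ≈ 17.8885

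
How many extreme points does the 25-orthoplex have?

An n-cross-polytope has 2n vertices; here n = 25, giving 50.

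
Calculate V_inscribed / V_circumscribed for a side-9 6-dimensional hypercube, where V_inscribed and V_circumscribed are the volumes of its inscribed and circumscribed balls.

V_in/V_out = n^(-n/2) = 6^(-6/2) ≈ 0.00462963.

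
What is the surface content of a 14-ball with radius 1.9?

S = n·V_n(r)/r = 14·V_14(1.9)/1.9 (volume-to-surface relation), giving 35281.2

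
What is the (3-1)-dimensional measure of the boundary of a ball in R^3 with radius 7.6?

S_3(7.6) = 2·π^(3/2)·(7.6)^2 / Γ(3/2) = 4πr² = 4π·(7.6)² ≈ 725.834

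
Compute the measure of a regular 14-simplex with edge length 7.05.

V_14 = √(15) · 7.05^14 / (14! · 2^(14/2)) ≈ 0.260061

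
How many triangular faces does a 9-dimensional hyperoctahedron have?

Each 2-face is the convex hull of 3 vertices, one chosen as ±e_i from each of 3 distinct axes: 2^3·C(9,3) = 672.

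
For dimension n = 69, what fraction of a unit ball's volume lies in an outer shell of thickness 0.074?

1 - (1-0.074)^69 ≈ 0.995032 ≈ 99.50%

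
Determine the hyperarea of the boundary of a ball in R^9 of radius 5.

S_9(5) = 2·π^(9/2)·(5)^8 / Γ(9/2) = 2500000·π^4/21 ≈ 1.15963e+07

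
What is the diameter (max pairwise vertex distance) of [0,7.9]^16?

Diagonal = √16 · 7.9 = 31.6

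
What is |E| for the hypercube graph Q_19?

Number of 1-faces = C(19,1)·2^(19-1) = 19·262144 = 4980736.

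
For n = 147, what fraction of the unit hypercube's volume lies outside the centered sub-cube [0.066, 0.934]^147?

1 - (1 - 2·0.066)^147 = 1 - 0.868^147 ≈ 0.9999999991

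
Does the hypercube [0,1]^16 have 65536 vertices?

True. The 16-cube has 2^16 = 65536 vertices.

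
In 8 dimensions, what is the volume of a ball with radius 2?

Volume = π^{8/2}·(2)^8/Γ(5) = 32·π^4/3 ≈ 1039.03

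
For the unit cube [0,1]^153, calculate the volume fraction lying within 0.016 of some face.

Shell fraction = 1 - (1-0.032)^153 ≈ 0.993099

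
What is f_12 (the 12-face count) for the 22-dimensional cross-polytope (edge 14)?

Each 12-face is the convex hull of 13 vertices, one chosen as ±e_i from each of 13 distinct axes: 2^13·C(22,13) = 4074864640.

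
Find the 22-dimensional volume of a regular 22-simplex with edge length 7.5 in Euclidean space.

Volume = 7.5^22 · √(23/2^22) / 22! ≈ 3.71634e-05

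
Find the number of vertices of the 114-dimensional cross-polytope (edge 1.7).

The 114-dimensional cross-polytope has 2n = 2·114 = 228 vertices.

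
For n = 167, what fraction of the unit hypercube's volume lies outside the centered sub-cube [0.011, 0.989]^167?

1 - (1 - 2·0.011)^167 = 1 - 0.978^167 ≈ 0.975645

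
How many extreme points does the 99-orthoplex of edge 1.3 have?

An n-cross-polytope has 2n vertices; here n = 99, giving 198.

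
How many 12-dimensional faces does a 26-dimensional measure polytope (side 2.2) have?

f_12(26-cube) = (26 choose 12) · 2^14 = 158231756800.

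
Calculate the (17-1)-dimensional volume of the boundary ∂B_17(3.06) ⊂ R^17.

The surface area of an n-ball is 2π^(n/2) r^(n-1) / Γ(n/2). For n=17, r=3.06: 1.41629e+08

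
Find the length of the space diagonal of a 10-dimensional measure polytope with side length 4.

The space diagonal of an n-cube of side s is s√n. Here 4·√10 ≈ 12.6491.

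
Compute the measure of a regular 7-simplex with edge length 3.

Volume = 3^7 · √(8/2^7) / 7! ≈ 0.108482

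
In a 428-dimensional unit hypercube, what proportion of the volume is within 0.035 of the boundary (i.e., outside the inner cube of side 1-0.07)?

Shell fraction = 1 - (1-0.07)^428 ≈ 1 - 3.241e-14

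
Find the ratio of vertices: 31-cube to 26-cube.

The 31-cube has 2^31 = 2147483648 vertices. The 26-cube has 2^26 = 67108864 vertices. Ratio: 2147483648/67108864 = 32.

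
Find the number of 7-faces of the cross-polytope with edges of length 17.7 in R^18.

Each 7-face is the convex hull of 8 vertices, one chosen as ±e_i from each of 8 distinct axes: 2^8·C(18,8) = 11202048.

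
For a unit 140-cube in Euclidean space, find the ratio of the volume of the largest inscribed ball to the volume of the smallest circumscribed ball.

V_in/V_out = n^(-n/2) = 140^(-140/2) ≈ 5.90252e-151.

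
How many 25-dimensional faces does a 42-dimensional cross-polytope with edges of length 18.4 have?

Each 25-face is the convex hull of 26 vertices, one chosen as ±e_i from each of 26 distinct axes: 2^26·C(42,26) = 11174278261666480128.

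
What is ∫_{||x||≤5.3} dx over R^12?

Volume = π^{12/2}·(5.3)^12/Γ(7) ≈ 6.5596e+08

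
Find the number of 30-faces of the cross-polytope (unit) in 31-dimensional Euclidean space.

Number of 30-faces = 2^(30+1) · C(31,30+1) = 2147483648 · 1 = 2147483648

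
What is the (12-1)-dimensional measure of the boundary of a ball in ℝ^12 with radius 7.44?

S = n·V_n(r)/r = 12·V_12(7.44)/7.44 (volume-to-surface relation), giving 6.19513e+10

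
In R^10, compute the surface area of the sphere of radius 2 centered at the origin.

|∂B_10(2)| = 128·π^5/3 ≈ 13056.8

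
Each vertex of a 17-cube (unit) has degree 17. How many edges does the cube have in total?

An n-cube has n·2^(n-1) edges. With n = 17: 17·65536 = 1114112.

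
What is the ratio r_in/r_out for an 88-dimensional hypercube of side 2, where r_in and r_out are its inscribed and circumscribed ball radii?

For an n-cube of any side s, the inradius is s/2 and the circumradius is s√n/2, so the ratio is 1/√88 ≈ 0.1066.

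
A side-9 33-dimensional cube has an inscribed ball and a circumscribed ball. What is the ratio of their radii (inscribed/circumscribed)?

r_in / r_out = (9/2) / (9√33/2) = 1/√33 ≈ 0.174078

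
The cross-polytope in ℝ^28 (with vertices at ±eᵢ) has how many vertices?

The 28-dimensional cross-polytope has 2n = 2·28 = 56 vertices.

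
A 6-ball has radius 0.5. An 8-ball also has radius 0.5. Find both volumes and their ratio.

V_6(0.5) ≈ 0.0807455. V_8(0.5) ≈ 0.0158543. Ratio V_6/V_8 ≈ 5.093.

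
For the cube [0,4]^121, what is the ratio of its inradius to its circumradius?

r_in / r_out = (4/2) / (4√121/2) = 1/√121 ≈ 0.0909091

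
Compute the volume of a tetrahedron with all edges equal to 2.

Volume = (√2/12) · 2³ = 0.942809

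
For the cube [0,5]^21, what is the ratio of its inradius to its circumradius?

r_in / r_out = (5/2) / (5√21/2) = 1/√21 ≈ 0.218218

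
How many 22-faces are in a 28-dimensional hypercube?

Number of 22-faces = C(28,22) · 2^(28-22) = 376740 · 64 = 24111360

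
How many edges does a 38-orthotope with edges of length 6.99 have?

Each of the 2^38 = 274877906944 vertices has degree 38; total edges = 38·2^38/2 = 5222680231936.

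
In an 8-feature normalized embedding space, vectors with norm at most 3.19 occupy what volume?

V_8(3.19) = π^(8/2) · (3.19)^8 / Γ(8/2 + 1) ≈ 43522.5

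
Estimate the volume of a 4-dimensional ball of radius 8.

V_4(8) = π^(4/2) · (8)^4 / Γ(4/2 + 1) = 2048·π^2 ≈ 20212.9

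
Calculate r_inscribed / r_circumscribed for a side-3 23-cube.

Ratio = (s/2)/(s√23/2) = 23^(-1/2) ≈ 0.208514.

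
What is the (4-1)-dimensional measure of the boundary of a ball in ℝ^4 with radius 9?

S_4(9) = 2·π^(4/2)·(9)^3 / Γ(4/2) = 1458·π^2 ≈ 14389.9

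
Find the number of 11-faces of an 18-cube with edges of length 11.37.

f_11(18-cube) = (18 choose 11) · 2^7 = 4073472.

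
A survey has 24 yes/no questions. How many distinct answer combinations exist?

Number of vertices = 2^24 = 16777216.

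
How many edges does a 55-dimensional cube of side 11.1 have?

The 55-cube has n·2^(n-1) = 55·2^54 = 55·18014398509481984 = 990791918021509120 edges.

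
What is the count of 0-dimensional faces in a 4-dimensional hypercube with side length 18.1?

Number of 0-faces = C(4,0) · 2^(4-0) = 1 · 16 = 16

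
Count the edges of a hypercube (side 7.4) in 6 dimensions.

Number of 1-faces = C(6,1)·2^(6-1) = 6·32 = 192.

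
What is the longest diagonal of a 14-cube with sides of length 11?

d = √(11² + 11² + ... + 11²) [14 terms] = √(14·11²) = 11√14 ≈ 41.1582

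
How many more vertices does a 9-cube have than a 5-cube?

The 9-cube has 2^9 = 512 vertices. The 5-cube has 2^5 = 32 vertices. Difference: 512 - 32 = 480.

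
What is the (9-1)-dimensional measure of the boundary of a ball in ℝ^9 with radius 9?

S_9(9) = 2·π^(9/2)·(9)^8 / Γ(9/2) = 459165024·π^4/35 ≈ 1.27791e+09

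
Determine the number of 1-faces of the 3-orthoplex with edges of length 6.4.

f_1(3-orthoplex) = 2^2 · (3 choose 2) = 12.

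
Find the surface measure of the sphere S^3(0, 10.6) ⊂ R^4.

|∂B_4(10.6)| ≈ 23509.7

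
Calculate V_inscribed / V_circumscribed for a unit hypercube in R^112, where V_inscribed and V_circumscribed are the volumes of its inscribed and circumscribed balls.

Volume scales as r^n, and r_in/r_out = 1/√112, giving (1/√112)^112 ≈ 1.75304e-115.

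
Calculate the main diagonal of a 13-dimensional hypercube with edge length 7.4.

Diagonal = √13 · 7.4 ≈ 26.6811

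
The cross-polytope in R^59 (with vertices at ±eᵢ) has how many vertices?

Number of vertices = 2n = 118.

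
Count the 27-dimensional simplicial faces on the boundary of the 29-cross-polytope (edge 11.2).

Each 27-face is the convex hull of 28 vertices, one chosen as ±e_i from each of 28 distinct axes: 2^28·C(29,28) = 7784628224.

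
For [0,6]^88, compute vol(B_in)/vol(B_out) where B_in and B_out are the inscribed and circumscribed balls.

The radii are 6/2 and 6√88/2, so the volume ratio is (1/√88)^88 = 88^{-88/2} ≈ 2.7718e-86.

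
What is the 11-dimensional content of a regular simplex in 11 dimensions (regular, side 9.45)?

V_11 = √(12) · 9.45^11 / (11! · 2^(11/2)) ≈ 102.925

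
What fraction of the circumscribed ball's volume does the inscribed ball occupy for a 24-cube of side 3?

V_in/V_out = n^(-n/2) = 24^(-24/2) ≈ 2.7382e-17.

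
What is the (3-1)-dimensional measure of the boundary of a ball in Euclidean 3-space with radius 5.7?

The surface area of an n-ball is 2π^(n/2) r^(n-1) / Γ(n/2). For n=3, r=5.7: 4πr² = 4π·(5.7)² ≈ 408.281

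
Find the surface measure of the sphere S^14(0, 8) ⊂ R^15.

S = n·V_n(r)/r = 15·V_15(8)/8 (volume-to-surface relation), giving 1125899906842624·π^7/135135 ≈ 2.51641e+13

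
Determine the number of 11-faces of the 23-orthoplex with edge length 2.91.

An n-cross-polytope has 2^(k+1)·C(n,k+1) k-faces. Here 2^12·C(23,12) = 4096·1352078 = 5538111488.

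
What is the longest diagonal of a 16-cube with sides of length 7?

d = √(7² + 7² + ... + 7²) [16 terms] = √(16·7²) = 7√16 = 28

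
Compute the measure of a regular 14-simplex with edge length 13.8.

Volume = 13.8^14 · √(15/2^14) / 14! ≈ 3153.08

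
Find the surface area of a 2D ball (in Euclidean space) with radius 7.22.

The surface area of an n-ball is 2π^(n/2) r^(n-1) / Γ(n/2). For n=2, r=7.22: 2πr = 2π·7.22 ≈ 45.3646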